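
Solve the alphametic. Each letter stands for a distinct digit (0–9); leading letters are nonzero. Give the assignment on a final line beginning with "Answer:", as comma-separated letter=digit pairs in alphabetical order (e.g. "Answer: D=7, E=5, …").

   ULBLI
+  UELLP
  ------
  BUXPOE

Step 1. [col 1: I + P ≡ E (mod 10)] several values work for E in column 1 (I + P ≡ E (mod 10), carry-in 0); try E=8, so E=8.
Step 2. [col 1: I + P ≡ E (mod 10)] column 1 (I + P ≡ E (mod 10), carry-in 0) doesn't pin P yet; pick P=3 and continue. So P=3.
Step 3. [col 1: I + P ≡ E (mod 10)] from column 1 (P=3, E=8, carry-in 0, digits 3,8 already taken and all letters distinct): I must equal 5. So I=5.
Step 4. [B] B is the leading digit of a 6-digit sum of two 5-digit numbers; the final carry is exactly 1, so B=1.
Step 5. [col 2: L + L ≡ O (mod 10)] column 2 (L + L ≡ O (mod 10), carry-in 0) doesn't pin O yet; pick O=4 and continue, so O=4.
Step 6. [col 2: L + L ≡ O (mod 10)] L=2 is one option consistent with column 2 (L + L ≡ O (mod 10), carry-in 0) — take it, so L=2.
Step 7. [col 4: L + E ≡ X (mod 10)] from column 4 (L=2, E=8, carry-in 0, digits 1,2,3,4,5,8 already taken and all letters distinct): X must equal 0. So X=0.
Step 8. [col 5: U + U ≡ U (mod 10)] in column 5 we have U+U≡U with carry-in 1; given nothing yet and digits 0,1,2,3,4,5,8 already taken and all letters distinct, that pins U to 9. So U=9.

Answer: B=1, E=8, I=5, L=2, O=4, P=3, U=9, X=0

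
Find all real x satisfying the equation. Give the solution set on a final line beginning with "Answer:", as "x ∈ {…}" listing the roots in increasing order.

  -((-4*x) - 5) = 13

Step 1. [-((-4*x) - 5) = 13] LHS negated; negate both sides ⇒ neg: (-4*x) - 5 = -13.
Step 2. [(-4*x) - 5 = -13] -5 is outermost — add 5 both sides, so sub: -4*x = -8.
Step 3. [-4*x = -8] leading coefficient -4: divide by -4 ⇒ div: x = 2.

Answer: x ∈ {2}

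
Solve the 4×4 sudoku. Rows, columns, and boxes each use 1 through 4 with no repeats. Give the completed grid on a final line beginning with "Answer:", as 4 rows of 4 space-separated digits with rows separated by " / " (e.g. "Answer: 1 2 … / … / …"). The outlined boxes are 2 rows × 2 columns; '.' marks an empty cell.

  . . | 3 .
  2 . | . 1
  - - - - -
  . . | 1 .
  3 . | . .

Step 1. [r3c1∈{4}] nothing but 4 survives at r3c1 ⇒ r3c1=4.
Step 2. [r4c3∈{2,4}] 2 has one home in col 3: r4c3. So r4c3=2.
Step 3. [r2c3∈{4}] r2c3 is down to just 4, so r2c3=4.
Step 4. [r4c2∈{1}] r4c2 has the single candidate 1, so r4c2=1.
Step 5. [r2c2∈{3}] r2c2's peers cover all but 3, so r2c2=3.
Step 6. [r1c2∈{4}] only 4 remains possible at r1c2 ⇒ r1c2=4.
Step 7. [r1c1∈{1}] r1c1 is down to just 1, so r1c1=1.
Step 8. [r4c4∈{4}] r4c4's peers cover all but 4 ⇒ r4c4=4.
Step 9. [r3c4∈{3}] nothing but 3 survives at r3c4. So r3c4=3.
Step 10. [r3c2∈{2}] nothing but 2 survives at r3c2. So r3c2=2.
Step 11. [r1c4∈{2}] only 2 remains possible at r1c4. So r1c4=2.

Answer: 1 4 3 2 / 2 3 4 1 / 4 2 1 3 / 3 1 2 4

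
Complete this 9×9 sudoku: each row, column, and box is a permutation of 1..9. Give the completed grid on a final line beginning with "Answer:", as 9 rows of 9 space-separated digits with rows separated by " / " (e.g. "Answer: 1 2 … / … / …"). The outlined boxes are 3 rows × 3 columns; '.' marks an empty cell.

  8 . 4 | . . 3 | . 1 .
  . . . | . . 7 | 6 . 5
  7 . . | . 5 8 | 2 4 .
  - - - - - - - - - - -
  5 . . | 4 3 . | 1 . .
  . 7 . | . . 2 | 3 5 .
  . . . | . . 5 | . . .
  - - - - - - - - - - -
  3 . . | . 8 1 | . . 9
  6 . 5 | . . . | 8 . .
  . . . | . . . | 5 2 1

Step 1. [r8c2∈{1,2,4,9}] across row 8, 1 lands solely at r8c2, so r8c2=1.
Step 2. [r2c5∈{1,2,4,9}] across row 2, 4 lands solely at r2c5, so r2c5=4.
Step 3. [r1c9∈{7}] r1c9 has the single candidate 7, so r1c9=7.
Step 4. [r4c8∈{6,7,8,9}] r4c8 is the only open cell in row 4 admitting 7, so r4c8=7.
Step 5. [r1c7∈{9}] r1c7 has the single candidate 9, so r1c7=9.
Step 6. [r6c8∈{6,8,9}] r6c8 is the only open cell in col 8 admitting 9 ⇒ r6c8=9.
Step 7. [r6c7∈{4}] r6c7's peers cover all but 4. So r6c7=4.
Step 8. [r3c9∈{3}] r3c9 has the single candidate 3 ⇒ r3c9=3.
Step 9. [r9c4∈{3,6,7,9}] 3 has one home in row 9: r9c4. So r9c4=3.
Step 10. [r7c4∈{2,5,6,7}] row 7 places 5 nowhere but r7c4, so r7c4=5.
Step 11. [r7c2∈{2,4}] r7c2 is the only open cell in row 7 admitting 4 ⇒ r7c2=4.
Step 12. [r9c1∈{9}] only 9 remains possible at r9c1 ⇒ r9c1=9.
Step 13. [r7c3∈{2,7}] across row 7, 2 lands solely at r7c3. So r7c3=2.
Step 14. [r9c2∈{8}] only 8 remains possible at r9c2. So r9c2=8.
Step 15. [r9c6∈{4,6}] in row 9, 4 fits only at r9c6. So r9c6=4.
Step 16. [r4c6∈{6,9}] r4c6 is the only open cell in col 6 admitting 6. So r4c6=6.
Step 17. [r1c2∈{2,5,6}] r1c2 is the only open cell in row 1 admitting 5, so r1c2=5.
Step 18. [r9c5∈{6,7}] in row 9, 6 fits only at r9c5. So r9c5=6.
Step 19. [r1c5∈{2}] r1c5 is down to just 2. So r1c5=2.
Step 20. [r8c4∈{2,7,9}] in row 8, 2 fits only at r8c4 ⇒ r8c4=2.
Step 21. [r6c4∈{1,7,8}] in col 4, 7 fits only at r6c4. So r6c4=7.
Step 22. [r6c5∈{1}] only 1 remains possible at r6c5, so r6c5=1.
Step 23. [r6c1∈{2}] r6c1 is down to just 2, so r6c1=2.
Step 24. [r2c1∈{1}] only 1 remains possible at r2c1, so r2c1=1.
Step 25. [r4c2∈{9}] only 9 remains possible at r4c2, so r4c2=9.
Step 26. [r4c3∈{8}] r4c3 is down to just 8, so r4c3=8.
Step 27. [r3c2∈{6}] only 6 remains possible at r3c2. So r3c2=6.
Step 28. [r2c4∈{9}] r2c4 is down to just 9, so r2c4=9.
Step 29. [r6c9∈{6,8}] 8 has one home in row 6: r6c9, so r6c9=8.
Step 30. [r6c2∈{3}] r6c2 is down to just 3, so r6c2=3.
Step 31. [r6c3∈{6}] r6c3 is down to just 6. So r6c3=6.
Step 32. [r8c5∈{7,9}] 7 has one home in row 8: r8c5. So r8c5=7.
Step 33. [r5c1∈{4}] only 4 remains possible at r5c1, so r5c1=4.
Step 34. [r8c6∈{9}] nothing but 9 survives at r8c6. So r8c6=9.
Step 35. [r5c3∈{1}] r5c3's peers cover all but 1, so r5c3=1.
Step 36. [r4c9∈{2}] only 2 remains possible at r4c9 ⇒ r4c9=2.
Step 37. [r8c9∈{4}] only 4 remains possible at r8c9 ⇒ r8c9=4.
Step 38. [r5c4∈{8}] nothing but 8 survives at r5c4. So r5c4=8.
Step 39. [r5c9∈{6}] nothing but 6 survives at r5c9 ⇒ r5c9=6.
Step 40. [r1c4∈{6}] only 6 remains possible at r1c4 ⇒ r1c4=6.
Step 41. [r9c3∈{7}] r9c3 has the single candidate 7 ⇒ r9c3=7.
Step 42. [r5c5∈{9}] only 9 remains possible at r5c5. So r5c5=9.
Step 43. [r7c8∈{6}] r7c8 has the single candidate 6 ⇒ r7c8=6.
Step 44. [r2c8∈{8}] nothing but 8 survives at r2c8. So r2c8=8.
Step 45. [r3c3∈{9}] r3c3 has the single candidate 9. So r3c3=9.
Step 46. [r2c2∈{2}] only 2 remains possible at r2c2, so r2c2=2.
Step 47. [r7c7∈{7}] only 7 remains possible at r7c7 ⇒ r7c7=7.
Step 48. [r2c3∈{3}] r2c3 has the single candidate 3 ⇒ r2c3=3.
Step 49. [r8c8∈{3}] r8c8's peers cover all but 3, so r8c8=3.
Step 50. [r3c4∈{1}] only 1 remains possible at r3c4. So r3c4=1.

Answer: 8 5 4 6 2 3 9 1 7 / 1 2 3 9 4 7 6 8 5 / 7 6 9 1 5 8 2 4 3 / 5 9 8 4 3 6 1 7 2 / 4 7 1 8 9 2 3 5 6 / 2 3 6 7 1 5 4 9 8 / 3 4 2 5 8 1 7 6 9 / 6 1 5 2 7 9 8 3 4 / 9 8 7 3 6 4 5 2 1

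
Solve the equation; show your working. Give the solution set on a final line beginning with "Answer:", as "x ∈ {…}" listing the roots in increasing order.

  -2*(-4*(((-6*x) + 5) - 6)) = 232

Step 1. [-2*(-4*(((-6*x) + 5) - 6)) = 232] LHS = -2·(…); ÷-2 both sides ⇒ div: -4*(((-6*x) + 5) - 6) = -116.
Step 2. [-4*(((-6*x) + 5) - 6) = -116] leading coefficient -4: divide by -4, so div: ((-6*x) + 5) - 6 = 29.
Step 3. [((-6*x) + 5) - 6 = 29] peel the -6: add 6 from each side. So sub: (-6*x) + 5 = 35.
Step 4. [(-6*x) + 5 = 35] subtract 5: x sits inside (… + 5), so sub: -6*x = 30.
Step 5. [-6*x = 30] LHS = -6·(…); ÷-6 both sides. So div: x = -5.

Answer: x ∈ {-5}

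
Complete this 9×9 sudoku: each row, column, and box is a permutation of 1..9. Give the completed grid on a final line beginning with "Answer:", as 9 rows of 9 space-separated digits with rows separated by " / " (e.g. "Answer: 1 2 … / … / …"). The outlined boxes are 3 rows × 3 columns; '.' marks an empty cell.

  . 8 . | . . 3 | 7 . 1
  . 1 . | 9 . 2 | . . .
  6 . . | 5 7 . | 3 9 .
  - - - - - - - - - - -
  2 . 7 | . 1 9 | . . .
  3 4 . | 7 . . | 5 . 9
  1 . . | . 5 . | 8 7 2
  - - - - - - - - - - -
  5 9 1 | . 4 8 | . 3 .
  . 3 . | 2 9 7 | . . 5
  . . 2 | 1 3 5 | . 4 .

Step 1. [r4c8∈{6}] nothing but 6 survives at r4c8, so r4c8=6.
Step 2. [r3c3∈{4}] r3c3 is down to just 4. So r3c3=4.
Step 3. [r6c2∈{6}] r6c2 is down to just 6 ⇒ r6c2=6.
Step 4. [r2c5∈{6,8}] box 2 places 8 nowhere but r2c5 ⇒ r2c5=8.
Step 5. [r8c8∈{1,8}] col 8 places 8 nowhere but r8c8 ⇒ r8c8=8.
Step 6. [r1c4∈{4,6}] across row 1, 4 lands solely at r1c4 ⇒ r1c4=4.
Step 7. [r4c7∈{4}] nothing but 4 survives at r4c7. So r4c7=4.
Step 8. [r2c7∈{6}] r2c7 has the single candidate 6 ⇒ r2c7=6.
Step 9. [r2c8∈{5}] nothing but 5 survives at r2c8 ⇒ r2c8=5.
Step 10. [r7c9∈{6,7}] across row 7, 7 lands solely at r7c9. So r7c9=7.
Step 11. [r9c2∈{7}] nothing but 7 survives at r9c2, so r9c2=7.
Step 12. [r5c5∈{2,6}] 2 has one home in row 5: r5c5 ⇒ r5c5=2.
Step 13. [r4c9∈{3}] only 3 remains possible at r4c9 ⇒ r4c9=3.
Step 14. [r1c1∈{9}] only 9 remains possible at r1c1. So r1c1=9.
Step 15. [r2c1∈{7}] only 7 remains possible at r2c1. So r2c1=7.
Step 16. [r8c1∈{4}] r8c1's peers cover all but 4 ⇒ r8c1=4.
Step 17. [r6c4∈{3}] r6c4 is down to just 3 ⇒ r6c4=3.
Step 18. [r1c3∈{5}] nothing but 5 survives at r1c3, so r1c3=5.
Step 19. [r3c6∈{1}] nothing but 1 survives at r3c6 ⇒ r3c6=1.
Step 20. [r5c8∈{1}] nothing but 1 survives at r5c8 ⇒ r5c8=1.
Step 21. [r7c4∈{6}] r7c4 has the single candidate 6 ⇒ r7c4=6.
Step 22. [r1c5∈{6}] r1c5's peers cover all but 6 ⇒ r1c5=6.
Step 23. [r6c6∈{4}] only 4 remains possible at r6c6 ⇒ r6c6=4.
Step 24. [r9c7∈{9}] nothing but 9 survives at r9c7 ⇒ r9c7=9.
Step 25. [r2c3∈{3}] r2c3 has the single candidate 3, so r2c3=3.
Step 26. [r7c7∈{2}] only 2 remains possible at r7c7 ⇒ r7c7=2.
Step 27. [r5c3∈{8}] r5c3 is down to just 8 ⇒ r5c3=8.
Step 28. [r1c8∈{2}] nothing but 2 survives at r1c8 ⇒ r1c8=2.
Step 29. [r8c7∈{1}] r8c7 has the single candidate 1. So r8c7=1.
Step 30. [r9c1∈{8}] nothing but 8 survives at r9c1, so r9c1=8.
Step 31. [r2c9∈{4}] r2c9 is down to just 4, so r2c9=4.
Step 32. [r3c9∈{8}] r3c9's peers cover all but 8 ⇒ r3c9=8.
Step 33. [r3c2∈{2}] only 2 remains possible at r3c2 ⇒ r3c2=2.
Step 34. [r8c3∈{6}] nothing but 6 survives at r8c3. So r8c3=6.
Step 35. [r4c4∈{8}] only 8 remains possible at r4c4, so r4c4=8.
Step 36. [r9c9∈{6}] nothing but 6 survives at r9c9, so r9c9=6.
Step 37. [r4c2∈{5}] r4c2's peers cover all but 5 ⇒ r4c2=5.
Step 38. [r5c6∈{6}] r5c6 has the single candidate 6 ⇒ r5c6=6.
Step 39. [r6c3∈{9}] nothing but 9 survives at r6c3 ⇒ r6c3=9.

Answer: 9 8 5 4 6 3 7 2 1 / 7 1 3 9 8 2 6 5 4 / 6 2 4 5 7 1 3 9 8 / 2 5 7 8 1 9 4 6 3 / 3 4 8 7 2 6 5 1 9 / 1 6 9 3 5 4 8 7 2 / 5 9 1 6 4 8 2 3 7 / 4 3 6 2 9 7 1 8 5 / 8 7 2 1 3 5 9 4 6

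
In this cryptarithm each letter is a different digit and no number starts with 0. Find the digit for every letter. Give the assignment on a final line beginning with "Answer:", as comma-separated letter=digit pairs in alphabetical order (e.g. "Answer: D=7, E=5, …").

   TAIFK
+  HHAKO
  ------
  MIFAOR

Step 1. [col 1: K + O ≡ R (mod 10)] several values work for R in column 1 (K + O ≡ R (mod 10), carry-in 0); try R=4, so R=4.
Step 2. [col 1: K + O ≡ R (mod 10)] column 1 (K + O ≡ R (mod 10), carry-in 0) doesn't pin O yet; pick O=9 and continue, so O=9.
Step 3. [M] the sum has 6 digits but both addends have 5; that extra leading digit M is the final carry, namely 1. So M=1.
Step 4. [col 1: K + O ≡ R (mod 10)] column 1 reads K+O+carry(0)=R with O=9, R=4; with digits 1,4,9 already taken and all letters distinct, the only value for K is 5 ⇒ K=5.
Step 5. [col 2: F + K ≡ O (mod 10)] column 2 reads F+K+carry(1)=O with K=5, O=9; with digits 1,4,5,9 already taken and all letters distinct, the only value for F is 3. So F=3.
Step 6. [col 3: I + A ≡ A (mod 10)] in column 3 we have I+A≡A with carry-in 0; given nothing yet and digits 1,3,4,5,9 already taken and all letters distinct, that pins I to 0, so I=0.
Step 7. [col 3: I + A ≡ A (mod 10)] A=6 is one option consistent with column 3 (I + A ≡ A (mod 10), carry-in 0) — take it. So A=6.
Step 8. [col 4: A + H ≡ F (mod 10)] column 4: given A=6, F=3, carry-in 0, and digits 0,1,3,4,5,6,9 already taken and all letters distinct, A+H≡F (mod 10) forces H=7 ⇒ H=7.
Step 9. [col 5: T + H ≡ I (mod 10)] in column 5 we have T+H≡I with carry-in 1; given H=7, I=0 and digits 0,1,3,4,5,6,7,9 already taken and all letters distinct, that pins T to 2 ⇒ T=2.

Answer: A=6, F=3, H=7, I=0, K=5, M=1, O=9, R=4, T=2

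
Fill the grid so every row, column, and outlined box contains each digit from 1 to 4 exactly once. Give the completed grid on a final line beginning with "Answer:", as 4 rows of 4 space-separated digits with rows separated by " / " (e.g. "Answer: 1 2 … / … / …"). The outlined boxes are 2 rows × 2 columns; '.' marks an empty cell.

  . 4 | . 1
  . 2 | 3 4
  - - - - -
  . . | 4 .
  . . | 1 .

Step 1. [r4c2∈{3}] r4c2's peers cover all but 3. So r4c2=3.
Step 2. [r4c4∈{2}] only 2 remains possible at r4c4, so r4c4=2.
Step 3. [r3c2∈{1}] only 1 remains possible at r3c2 ⇒ r3c2=1.
Step 4. [r2c1∈{1}] r2c1's peers cover all but 1, so r2c1=1.
Step 5. [r3c1∈{2}] only 2 remains possible at r3c1 ⇒ r3c1=2.
Step 6. [r1c3∈{2}] r1c3 has the single candidate 2, so r1c3=2.
Step 7. [r3c4∈{3}] r3c4's peers cover all but 3, so r3c4=3.
Step 8. [r1c1∈{3}] r1c1 is down to just 3, so r1c1=3.
Step 9. [r4c1∈{4}] r4c1's peers cover all but 4, so r4c1=4.

Answer: 3 4 2 1 / 1 2 3 4 / 2 1 4 3 / 4 3 1 2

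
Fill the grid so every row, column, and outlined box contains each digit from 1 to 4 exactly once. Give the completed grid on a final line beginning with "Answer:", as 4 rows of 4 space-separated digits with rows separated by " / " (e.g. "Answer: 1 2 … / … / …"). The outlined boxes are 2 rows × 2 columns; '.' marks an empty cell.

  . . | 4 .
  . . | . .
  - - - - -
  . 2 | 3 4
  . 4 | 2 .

Step 1. [r2c3∈{1}] r2c3 is down to just 1 ⇒ r2c3=1.
Step 2. [r2c2∈{3}] r2c2's peers cover all but 3 ⇒ r2c2=3.
Step 3. [r3c1∈{1}] nothing but 1 survives at r3c1. So r3c1=1.
Step 4. [r1c1∈{2}] only 2 remains possible at r1c1 ⇒ r1c1=2.
Step 5. [r2c4∈{2}] nothing but 2 survives at r2c4, so r2c4=2.
Step 6. [r4c4∈{1}] nothing but 1 survives at r4c4, so r4c4=1.
Step 7. [r1c4∈{3}] nothing but 3 survives at r1c4, so r1c4=3.
Step 8. [r2c1∈{4}] r2c1 has the single candidate 4. So r2c1=4.
Step 9. [r4c1∈{3}] only 3 remains possible at r4c1 ⇒ r4c1=3.
Step 10. [r1c2∈{1}] r1c2 is down to just 1 ⇒ r1c2=1.

Answer: 2 1 4 3 / 4 3 1 2 / 1 2 3 4 / 3 4 2 1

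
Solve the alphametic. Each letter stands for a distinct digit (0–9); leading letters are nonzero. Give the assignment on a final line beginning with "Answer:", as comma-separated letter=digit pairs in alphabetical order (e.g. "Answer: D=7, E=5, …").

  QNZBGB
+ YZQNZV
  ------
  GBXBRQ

Step 1. [col 1: B + V ≡ Q (mod 10)] no forcing yet in column 1 (carry-in 0); B=3 is free and consistent — try it ⇒ B=3.
Step 2. [col 1: B + V ≡ Q (mod 10)] Q=1 is one option consistent with column 1 (B + V ≡ Q (mod 10), carry-in 0) — take it, so Q=1.
Step 3. [col 1: B + V ≡ Q (mod 10)] column 1: given B=3, Q=1, carry-in 0, and digits 1,3 already taken and all letters distinct, B+V≡Q (mod 10) forces V=8. So V=8.
Step 4. [col 2: G + Z ≡ R (mod 10)] several values work for Z in column 2 (G + Z ≡ R (mod 10), carry-in 1); try Z=4 ⇒ Z=4.
Step 5. [col 2: G + Z ≡ R (mod 10)] no forcing yet in column 2 (carry-in 1); G=7 is free and consistent — try it, so G=7.
Step 6. [col 2: G + Z ≡ R (mod 10)] in column 2 we have G+Z≡R with carry-in 1; given G=7, Z=4 and digits 1,3,4,7,8 already taken and all letters distinct, that pins R to 2, so R=2.
Step 7. [col 3: B + N ≡ B (mod 10)] column 3: given B=3, carry-in 1, and digits 1,2,3,4,7,8 already taken and all letters distinct, B+N≡B (mod 10) forces N=9 ⇒ N=9.
Step 8. [col 4: Z + Q ≡ X (mod 10)] from column 4 (Z=4, Q=1, carry-in 1, digits 1,2,3,4,7,8,9 already taken and all letters distinct): X must equal 6, so X=6.
Step 9. [col 6: Q + Y ≡ G (mod 10)] column 6: given Q=1, G=7, carry-in 1, and digits 1,2,3,4,6,7,8,9 already taken and all letters distinct, Q+Y≡G (mod 10) forces Y=5 ⇒ Y=5.

Answer: B=3, G=7, N=9, Q=1, R=2, V=8, X=6, Y=5, Z=4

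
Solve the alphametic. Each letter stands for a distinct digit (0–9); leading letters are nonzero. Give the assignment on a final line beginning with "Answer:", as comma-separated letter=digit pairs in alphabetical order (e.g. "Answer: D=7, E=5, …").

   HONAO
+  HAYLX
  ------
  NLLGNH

Step 1. [col 1: O + X ≡ H (mod 10)] O=5 is one option consistent with column 1 (O + X ≡ H (mod 10), carry-in 0) — take it ⇒ O=5.
Step 2. [N] N is the leading digit of a 6-digit sum of two 5-digit numbers; the final carry is exactly 1, so N=1.
Step 3. [col 1: O + X ≡ H (mod 10)] column 1 (O + X ≡ H (mod 10), carry-in 0) doesn't pin X yet; pick X=4 and continue ⇒ X=4.
Step 4. [col 1: O + X ≡ H (mod 10)] column 1 reads O+X+carry(0)=H with O=5, X=4; with digits 1,4,5 already taken and all letters distinct, the only value for H is 9 ⇒ H=9.
Step 5. [col 2: A + L ≡ N (mod 10)] no forcing yet in column 2 (carry-in 0); L=8 is free and consistent — try it. So L=8.
Step 6. [col 2: A + L ≡ N (mod 10)] in column 2 we have A+L≡N with carry-in 0; given L=8, N=1 and digits 1,4,5,8,9 already taken and all letters distinct, that pins A to 3, so A=3.
Step 7. [col 3: N + Y ≡ G (mod 10)] column 3: given N=1, carry-in 1, and digits 1,3,4,5,8,9 already taken and all letters distinct, N+Y≡G (mod 10) forces Y=0, so Y=0.
Step 8. [col 3: N + Y ≡ G (mod 10)] column 3 reads N+Y+carry(1)=G with N=1, Y=0; with digits 0,1,3,4,5,8,9 already taken and all letters distinct, the only value for G is 2, so G=2.

Answer: A=3, G=2, H=9, L=8, N=1, O=5, X=4, Y=0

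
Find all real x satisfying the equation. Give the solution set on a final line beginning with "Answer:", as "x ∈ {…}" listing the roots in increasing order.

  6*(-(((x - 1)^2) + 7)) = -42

Step 1. [6*(-(((x - 1)^2) + 7)) = -42] 6·(inner) — divide through by 6, so div: -(((x - 1)^2) + 7) = -7.
Step 2. [-(((x - 1)^2) + 7) = -7] leading − — multiply by −1. So neg: ((x - 1)^2) + 7 = 7.
Step 3. [((x - 1)^2) + 7 = 7] subtract 7: x sits inside (… + 7) ⇒ sub: (x - 1)^2 = 0.
Step 4. [(x - 1)^2 = 0] LHS squared, RHS 0 ≥ 0: apply √ (±) ⇒ sqrt: x - 1 = 0.
Step 5. [x - 1 = 0] the outer -1 inverts by adding 1, so sub: x = 1.

Answer: x ∈ {1}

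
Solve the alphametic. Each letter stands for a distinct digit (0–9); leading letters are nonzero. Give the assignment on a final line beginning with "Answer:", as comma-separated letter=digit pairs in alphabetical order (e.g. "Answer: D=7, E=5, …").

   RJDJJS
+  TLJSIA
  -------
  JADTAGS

Step 1. [J] the sum has 7 digits but both addends have 6; that extra leading digit J is the final carry, namely 1 ⇒ J=1.
Step 2. [col 1: S + A ≡ S (mod 10)] column 1 reads S+A+carry(0)=S with nothing yet; with digits 1 already taken and all letters distinct, the only value for A is 0 ⇒ A=0.
Step 3. [col 1: S + A ≡ S (mod 10)] no forcing yet in column 1 (carry-in 0); S=9 is free and consistent — try it ⇒ S=9.
Step 4. [col 2: J + I ≡ G (mod 10)] G=4 is one option consistent with column 2 (J + I ≡ G (mod 10), carry-in 0) — take it. So G=4.
Step 5. [col 2: J + I ≡ G (mod 10)] column 2: given J=1, G=4, carry-in 0, and digits 0,1,4,9 already taken and all letters distinct, J+I≡G (mod 10) forces I=3. So I=3.
Step 6. [col 4: D + J ≡ T (mod 10)] several values work for T in column 4 (D + J ≡ T (mod 10), carry-in 1); try T=8 ⇒ T=8.
Step 7. [col 4: D + J ≡ T (mod 10)] from column 4 (J=1, T=8, carry-in 1, digits 0,1,3,4,8,9 already taken and all letters distinct): D must equal 6. So D=6.
Step 8. [col 5: J + L ≡ D (mod 10)] column 5 reads J+L+carry(0)=D with J=1, D=6; with digits 0,1,3,4,6,8,9 already taken and all letters distinct, the only value for L is 5. So L=5.
Step 9. [col 6: R + T ≡ A (mod 10)] in column 6 we have R+T≡A with carry-in 0; given T=8, A=0 and digits 0,1,3,4,5,6,8,9 already taken and all letters distinct, that pins R to 2 ⇒ R=2.

Answer: A=0, D=6, G=4, I=3, J=1, L=5, R=2, S=9, T=8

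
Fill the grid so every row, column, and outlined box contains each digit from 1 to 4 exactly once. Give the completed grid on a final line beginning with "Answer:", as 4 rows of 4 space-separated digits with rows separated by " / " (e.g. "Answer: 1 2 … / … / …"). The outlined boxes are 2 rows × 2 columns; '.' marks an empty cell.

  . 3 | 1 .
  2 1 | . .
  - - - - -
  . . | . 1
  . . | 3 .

Step 1. [r3c3∈{2,4}] col 3 places 2 nowhere but r3c3. So r3c3=2.
Step 2. [r4c4∈{4}] only 4 remains possible at r4c4, so r4c4=4.
Step 3. [r1c1∈{4}] only 4 remains possible at r1c1, so r1c1=4.
Step 4. [r2c3∈{4}] r2c3 has the single candidate 4, so r2c3=4.
Step 5. [r4c2∈{2}] r4c2's peers cover all but 2, so r4c2=2.
Step 6. [r3c2∈{4}] nothing but 4 survives at r3c2. So r3c2=4.
Step 7. [r4c1∈{1}] r4c1 has the single candidate 1. So r4c1=1.
Step 8. [r1c4∈{2}] nothing but 2 survives at r1c4. So r1c4=2.
Step 9. [r2c4∈{3}] r2c4 has the single candidate 3 ⇒ r2c4=3.
Step 10. [r3c1∈{3}] only 3 remains possible at r3c1 ⇒ r3c1=3.

Answer: 4 3 1 2 / 2 1 4 3 / 3 4 2 1 / 1 2 3 4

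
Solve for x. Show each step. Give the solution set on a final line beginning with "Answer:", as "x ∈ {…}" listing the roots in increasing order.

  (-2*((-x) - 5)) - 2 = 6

Step 1. [(-2*((-x) - 5)) - 2 = 6] -2 is outermost — add 2 both sides ⇒ sub: -2*((-x) - 5) = 8.
Step 2. [-2*((-x) - 5) = 8] -2 out front; divide by -2 ⇒ div: (-x) - 5 = -4.
Step 3. [(-x) - 5 = -4] -5 is outermost — add 5 both sides, so sub: -x = 1.
Step 4. [-x = 1] flip signs both sides, so neg: x = -1.

Answer: x ∈ {-1}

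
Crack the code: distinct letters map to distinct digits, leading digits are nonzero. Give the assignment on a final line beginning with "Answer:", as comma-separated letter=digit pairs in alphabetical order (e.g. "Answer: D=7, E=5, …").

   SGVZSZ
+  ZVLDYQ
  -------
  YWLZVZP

Step 1. [Y] Y is the leading digit of a 7-digit sum of two 6-digit numbers; the final carry is exactly 1 ⇒ Y=1.
Step 2. [col 1: Z + Q ≡ P (mod 10)] Q=4 is one option consistent with column 1 (Z + Q ≡ P (mod 10), carry-in 0) — take it. So Q=4.
Step 3. [col 1: Z + Q ≡ P (mod 10)] column 1 (Z + Q ≡ P (mod 10), carry-in 0) doesn't pin P yet; pick P=2 and continue, so P=2.
Step 4. [col 1: Z + Q ≡ P (mod 10)] column 1: given Q=4, P=2, carry-in 0, and digits 1,2,4 already taken and all letters distinct, Z+Q≡P (mod 10) forces Z=8, so Z=8.
Step 5. [col 2: S + Y ≡ Z (mod 10)] column 2 reads S+Y+carry(1)=Z with Y=1, Z=8; with digits 1,2,4,8 already taken and all letters distinct, the only value for S is 6 ⇒ S=6.
Step 6. [col 3: Z + D ≡ V (mod 10)] column 3 (Z + D ≡ V (mod 10), carry-in 0) doesn't pin D yet; pick D=9 and continue. So D=9.
Step 7. [col 3: Z + D ≡ V (mod 10)] column 3: given Z=8, D=9, carry-in 0, and digits 1,2,4,6,8,9 already taken and all letters distinct, Z+D≡V (mod 10) forces V=7, so V=7.
Step 8. [col 4: V + L ≡ Z (mod 10)] in column 4 we have V+L≡Z with carry-in 1; given V=7, Z=8 and digits 1,2,4,6,7,8,9 already taken and all letters distinct, that pins L to 0 ⇒ L=0.
Step 9. [col 5: G + V ≡ L (mod 10)] in column 5 we have G+V≡L with carry-in 0; given V=7, L=0 and digits 0,1,2,4,6,7,8,9 already taken and all letters distinct, that pins G to 3 ⇒ G=3.
Step 10. [col 6: S + Z ≡ W (mod 10)] from column 6 (S=6, Z=8, carry-in 1, digits 0,1,2,3,4,6,7,8,9 already taken and all letters distinct): W must equal 5, so W=5.

Answer: D=9, G=3, L=0, P=2, Q=4, S=6, V=7, W=5, Y=1, Z=8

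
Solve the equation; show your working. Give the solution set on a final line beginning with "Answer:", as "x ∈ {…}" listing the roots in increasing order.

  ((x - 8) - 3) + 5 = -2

Step 1. [((x - 8) - 3) + 5 = -2] subtract 5: x sits inside (… + 5) ⇒ sub: (x - 8) - 3 = -7.
Step 2. [(x - 8) - 3 = -7] -3 is outermost — add 3 both sides. So sub: x - 8 = -4.
Step 3. [x - 8 = -4] the outer -8 inverts by adding 8. So sub: x = 4.

Answer: x ∈ {4}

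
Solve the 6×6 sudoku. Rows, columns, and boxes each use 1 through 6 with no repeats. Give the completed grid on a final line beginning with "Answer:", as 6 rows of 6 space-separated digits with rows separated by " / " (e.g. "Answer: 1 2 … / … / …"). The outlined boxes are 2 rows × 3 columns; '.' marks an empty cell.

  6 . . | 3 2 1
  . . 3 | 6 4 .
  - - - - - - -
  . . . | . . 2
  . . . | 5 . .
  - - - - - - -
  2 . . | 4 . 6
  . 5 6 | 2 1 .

Step 1. [r4c6∈{3,4}] in col 6, 4 fits only at r4c6, so r4c6=4.
Step 2. [r3c4∈{1}] r3c4 is down to just 1. So r3c4=1.
Step 3. [r1c3∈{4,5}] in row 1, 5 fits only at r1c3, so r1c3=5.
Step 4. [r5c3∈{1}] r5c3 is down to just 1 ⇒ r5c3=1.
Step 5. [r5c2∈{3}] r5c2's peers cover all but 3. So r5c2=3.
Step 6. [r2c1∈{1}] r2c1 is down to just 1 ⇒ r2c1=1.
Step 7. [r3c3∈{4}] r3c3 has the single candidate 4, so r3c3=4.
Step 8. [r4c1∈{3}] only 3 remains possible at r4c1 ⇒ r4c1=3.
Step 9. [r4c2∈{1,2,6}] in row 4, 1 fits only at r4c2. So r4c2=1.
Step 10. [r3c2∈{6}] nothing but 6 survives at r3c2, so r3c2=6.
Step 11. [r6c6∈{3}] nothing but 3 survives at r6c6 ⇒ r6c6=3.
Step 12. [r3c5∈{3}] r3c5 has the single candidate 3, so r3c5=3.
Step 13. [r4c3∈{2}] r4c3 has the single candidate 2. So r4c3=2.
Step 14. [r5c5∈{5}] nothing but 5 survives at r5c5. So r5c5=5.
Step 15. [r6c1∈{4}] r6c1 is down to just 4, so r6c1=4.
Step 16. [r3c1∈{5}] r3c1 has the single candidate 5 ⇒ r3c1=5.
Step 17. [r2c2∈{2}] nothing but 2 survives at r2c2 ⇒ r2c2=2.
Step 18. [r1c2∈{4}] only 4 remains possible at r1c2 ⇒ r1c2=4.
Step 19. [r2c6∈{5}] r2c6's peers cover all but 5. So r2c6=5.
Step 20. [r4c5∈{6}] only 6 remains possible at r4c5, so r4c5=6.

Answer: 6 4 5 3 2 1 / 1 2 3 6 4 5 / 5 6 4 1 3 2 / 3 1 2 5 6 4 / 2 3 1 4 5 6 / 4 5 6 2 1 3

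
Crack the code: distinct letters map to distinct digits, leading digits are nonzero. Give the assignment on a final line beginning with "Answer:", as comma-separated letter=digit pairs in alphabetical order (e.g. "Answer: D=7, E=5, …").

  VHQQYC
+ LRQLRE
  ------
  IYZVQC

Step 1. [col 1: C + E ≡ C (mod 10)] column 1 reads C+E+carry(0)=C with nothing yet; with all letters distinct, none taken yet, the only value for E is 0 ⇒ E=0.
Step 2. [col 1: C + E ≡ C (mod 10)] several values work for C in column 1 (C + E ≡ C (mod 10), carry-in 0); try C=9 ⇒ C=9.
Step 3. [col 2: Y + R ≡ Q (mod 10)] several values work for Y in column 2 (Y + R ≡ Q (mod 10), carry-in 0); try Y=5, so Y=5.
Step 4. [col 2: Y + R ≡ Q (mod 10)] R=3 is one option consistent with column 2 (Y + R ≡ Q (mod 10), carry-in 0) — take it ⇒ R=3.
Step 5. [col 2: Y + R ≡ Q (mod 10)] in column 2 we have Y+R≡Q with carry-in 0; given Y=5, R=3 and digits 0,3,5,9 already taken and all letters distinct, that pins Q to 8, so Q=8.
Step 6. [col 3: Q + L ≡ V (mod 10)] several values work for L in column 3 (Q + L ≡ V (mod 10), carry-in 0); try L=4. So L=4.
Step 7. [col 3: Q + L ≡ V (mod 10)] column 3 reads Q+L+carry(0)=V with Q=8, L=4; with digits 0,3,4,5,8,9 already taken and all letters distinct, the only value for V is 2 ⇒ V=2.
Step 8. [col 4: Q + Q ≡ Z (mod 10)] column 4: given Q=8, carry-in 1, and digits 0,2,3,4,5,8,9 already taken and all letters distinct, Q+Q≡Z (mod 10) forces Z=7, so Z=7.
Step 9. [col 5: H + R ≡ Y (mod 10)] column 5: given R=3, Y=5, carry-in 1, and digits 0,2,3,4,5,7,8,9 already taken and all letters distinct, H+R≡Y (mod 10) forces H=1, so H=1.
Step 10. [col 6: V + L ≡ I (mod 10)] column 6 reads V+L+carry(0)=I with V=2, L=4; with digits 0,1,2,3,4,5,7,8,9 already taken and all letters distinct, the only value for I is 6. So I=6.

Answer: C=9, E=0, H=1, I=6, L=4, Q=8, R=3, V=2, Y=5, Z=7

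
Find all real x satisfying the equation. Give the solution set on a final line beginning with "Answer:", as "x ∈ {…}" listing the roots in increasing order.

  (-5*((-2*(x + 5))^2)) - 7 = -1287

Step 1. [(-5*((-2*(x + 5))^2)) - 7 = -1287] the outer -7 inverts by adding 7, so sub: -5*((-2*(x + 5))^2) = -1280.
Step 2. [-5*((-2*(x + 5))^2) = -1280] LHS = -5·(…); ÷-5 both sides, so div: (-2*(x + 5))^2 = 256.
Step 3. [(-2*(x + 5))^2 = 256] 256 ≥ 0, LHS is (·)² — take ±√. So sqrt: -2*(x + 5) = 16 or -16.
Step 4. [-2*(x + 5) = 16 or -16] LHS = -2·(…); ÷-2 both sides ⇒ div: x + 5 = -8 or 8.
Step 5. [x + 5 = -8 or 8] subtract 5: x sits inside (… + 5). So sub: x = -13 or 3.

Answer: x ∈ {-13, 3}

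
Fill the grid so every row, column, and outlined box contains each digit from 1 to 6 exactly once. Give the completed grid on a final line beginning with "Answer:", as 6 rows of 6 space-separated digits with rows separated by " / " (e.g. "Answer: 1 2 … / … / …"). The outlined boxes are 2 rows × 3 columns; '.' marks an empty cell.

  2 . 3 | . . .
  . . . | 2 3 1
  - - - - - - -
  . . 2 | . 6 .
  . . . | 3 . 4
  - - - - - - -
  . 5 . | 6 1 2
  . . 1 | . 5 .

Step 1. [r5c3∈{4}] nothing but 4 survives at r5c3, so r5c3=4.
Step 2. [r1c2∈{1,4,6}] 1 has one home in row 1: r1c2, so r1c2=1.
Step 3. [r4c2∈{6}] nothing but 6 survives at r4c2, so r4c2=6.
Step 4. [r3c6∈{5}] only 5 remains possible at r3c6. So r3c6=5.
Step 5. [r5c1∈{3}] r5c1's peers cover all but 3 ⇒ r5c1=3.
Step 6. [r2c3∈{5,6}] r2c3 is the only open cell in col 3 admitting 6. So r2c3=6.
Step 7. [r2c1∈{4,5}] r2c1 is the only open cell in row 2 admitting 5 ⇒ r2c1=5.
Step 8. [r3c1∈{1,4}] r3c1 is the only open cell in col 1 admitting 4 ⇒ r3c1=4.
Step 9. [r1c4∈{4,5}] 5 has one home in row 1: r1c4. So r1c4=5.
Step 10. [r4c1∈{1}] r4c1 is down to just 1 ⇒ r4c1=1.
Step 11. [r1c5∈{4}] r1c5 is down to just 4 ⇒ r1c5=4.
Step 12. [r6c1∈{6}] only 6 remains possible at r6c1, so r6c1=6.
Step 13. [r4c3∈{5}] only 5 remains possible at r4c3 ⇒ r4c3=5.
Step 14. [r3c2∈{3}] r3c2 is down to just 3 ⇒ r3c2=3.
Step 15. [r2c2∈{4}] r2c2 is down to just 4. So r2c2=4.
Step 16. [r6c2∈{2}] only 2 remains possible at r6c2, so r6c2=2.
Step 17. [r1c6∈{6}] nothing but 6 survives at r1c6. So r1c6=6.
Step 18. [r6c6∈{3}] r6c6 is down to just 3 ⇒ r6c6=3.
Step 19. [r6c4∈{4}] only 4 remains possible at r6c4. So r6c4=4.
Step 20. [r4c5∈{2}] r4c5 has the single candidate 2 ⇒ r4c5=2.
Step 21. [r3c4∈{1}] only 1 remains possible at r3c4, so r3c4=1.

Answer: 2 1 3 5 4 6 / 5 4 6 2 3 1 / 4 3 2 1 6 5 / 1 6 5 3 2 4 / 3 5 4 6 1 2 / 6 2 1 4 5 3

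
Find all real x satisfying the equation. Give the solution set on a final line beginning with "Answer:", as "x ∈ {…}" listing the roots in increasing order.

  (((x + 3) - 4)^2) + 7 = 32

Step 1. [(((x + 3) - 4)^2) + 7 = 32] peel the +7: subtract 7 from each side. So sub: ((x + 3) - 4)^2 = 25.
Step 2. [((x + 3) - 4)^2 = 25] √ both sides: 25 ≥ 0 gives two branches, so sqrt: (x + 3) - 4 = 5 or -5.
Step 3. [(x + 3) - 4 = 5 or -5] add 4: x sits inside (… - 4) ⇒ sub: x + 3 = 9 or -1.
Step 4. [x + 3 = 9 or -1] peel the +3: subtract 3 from each side, so sub: x = 6 or -4.

Answer: x ∈ {-4, 6}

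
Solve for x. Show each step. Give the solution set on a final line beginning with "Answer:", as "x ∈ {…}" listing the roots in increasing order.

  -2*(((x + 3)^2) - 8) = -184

Step 1. [-2*(((x + 3)^2) - 8) = -184] LHS = -2·(…); ÷-2 both sides. So div: ((x + 3)^2) - 8 = 92.
Step 2. [((x + 3)^2) - 8 = 92] add 8: x sits inside (… - 8). So sub: (x + 3)^2 = 100.
Step 3. [(x + 3)^2 = 100] LHS squared, RHS 100 ≥ 0: apply √ (±), so sqrt: x + 3 = 10 or -10.
Step 4. [x + 3 = 10 or -10] 3 comes off first (subtract 3), so sub: x = 7 or -13.

Answer: x ∈ {-13, 7}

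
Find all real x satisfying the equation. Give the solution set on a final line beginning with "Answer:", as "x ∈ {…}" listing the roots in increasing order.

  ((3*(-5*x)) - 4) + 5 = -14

Step 1. [((3*(-5*x)) - 4) + 5 = -14] subtract 5: x sits inside (… + 5). So sub: (3*(-5*x)) - 4 = -19.
Step 2. [(3*(-5*x)) - 4 = -19] -4 is outermost — add 4 both sides, so sub: 3*(-5*x) = -15.
Step 3. [3*(-5*x) = -15] divide by the outer 3 ⇒ div: -5*x = -5.
Step 4. [-5*x = -5] -5·(inner) — divide through by -5 ⇒ div: x = 1.

Answer: x ∈ {1}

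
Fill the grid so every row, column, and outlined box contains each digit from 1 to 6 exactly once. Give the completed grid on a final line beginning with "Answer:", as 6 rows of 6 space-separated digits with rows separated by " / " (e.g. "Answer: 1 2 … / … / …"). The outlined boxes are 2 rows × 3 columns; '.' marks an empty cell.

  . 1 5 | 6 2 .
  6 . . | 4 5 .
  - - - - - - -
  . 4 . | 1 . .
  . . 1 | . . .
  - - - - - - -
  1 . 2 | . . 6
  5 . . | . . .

Step 1. [r5c2∈{3}] r5c2's peers cover all but 3, so r5c2=3.
Step 2. [r1c6∈{3}] only 3 remains possible at r1c6. So r1c6=3.
Step 3. [r4c2∈{2,5,6}] across col 2, 5 lands solely at r4c2. So r4c2=5.
Step 4. [r5c5∈{4}] r5c5 is down to just 4. So r5c5=4.
Step 5. [r3c3∈{3,6}] in box 3, 6 fits only at r3c3, so r3c3=6.
Step 6. [r3c5∈{3}] nothing but 3 survives at r3c5. So r3c5=3.
Step 7. [r4c4∈{2}] nothing but 2 survives at r4c4, so r4c4=2.
Step 8. [r6c6∈{1,2}] across row 6, 2 lands solely at r6c6. So r6c6=2.
Step 9. [r2c6∈{1}] r2c6's peers cover all but 1 ⇒ r2c6=1.
Step 10. [r2c2∈{2}] r2c2 is down to just 2. So r2c2=2.
Step 11. [r4c6∈{4}] r4c6's peers cover all but 4, so r4c6=4.
Step 12. [r4c1∈{3}] r4c1 has the single candidate 3 ⇒ r4c1=3.
Step 13. [r6c3∈{4}] only 4 remains possible at r6c3 ⇒ r6c3=4.
Step 14. [r1c1∈{4}] r1c1 has the single candidate 4. So r1c1=4.
Step 15. [r3c6∈{5}] r3c6 is down to just 5 ⇒ r3c6=5.
Step 16. [r6c2∈{6}] only 6 remains possible at r6c2 ⇒ r6c2=6.
Step 17. [r5c4∈{5}] only 5 remains possible at r5c4. So r5c4=5.
Step 18. [r3c1∈{2}] r3c1 is down to just 2. So r3c1=2.
Step 19. [r4c5∈{6}] r4c5 has the single candidate 6. So r4c5=6.
Step 20. [r2c3∈{3}] r2c3's peers cover all but 3 ⇒ r2c3=3.
Step 21. [r6c4∈{3}] only 3 remains possible at r6c4. So r6c4=3.
Step 22. [r6c5∈{1}] nothing but 1 survives at r6c5 ⇒ r6c5=1.

Answer: 4 1 5 6 2 3 / 6 2 3 4 5 1 / 2 4 6 1 3 5 / 3 5 1 2 6 4 / 1 3 2 5 4 6 / 5 6 4 3 1 2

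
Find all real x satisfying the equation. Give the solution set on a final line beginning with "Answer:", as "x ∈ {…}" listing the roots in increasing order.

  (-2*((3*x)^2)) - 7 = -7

Step 1. [(-2*((3*x)^2)) - 7 = -7] the outer -7 inverts by adding 7. So sub: -2*((3*x)^2) = 0.
Step 2. [-2*((3*x)^2) = 0] divide by the outer -2 ⇒ div: (3*x)^2 = 0.
Step 3. [(3*x)^2 = 0] √ both sides: 0 ≥ 0 gives two branches ⇒ sqrt: 3*x = 0.
Step 4. [3*x = 0] 3 out front; divide by 3. So div: x = 0.

Answer: x ∈ {0}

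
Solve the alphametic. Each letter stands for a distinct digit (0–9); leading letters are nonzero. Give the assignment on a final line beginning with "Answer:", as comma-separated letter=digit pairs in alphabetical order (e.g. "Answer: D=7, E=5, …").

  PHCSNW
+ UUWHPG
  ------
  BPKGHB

Step 1. [col 1: W + G ≡ B (mod 10)] column 1 (W + G ≡ B (mod 10), carry-in 0) doesn't pin W yet; pick W=3 and continue, so W=3.
Step 2. [col 1: W + G ≡ B (mod 10)] column 1 (W + G ≡ B (mod 10), carry-in 0) doesn't pin B yet; pick B=9 and continue. So B=9.
Step 3. [col 1: W + G ≡ B (mod 10)] from column 1 (W=3, B=9, carry-in 0, digits 3,9 already taken and all letters distinct): G must equal 6. So G=6.
Step 4. [col 2: N + P ≡ H (mod 10)] several values work for H in column 2 (N + P ≡ H (mod 10), carry-in 0); try H=5 ⇒ H=5.
Step 5. [col 2: N + P ≡ H (mod 10)] column 2 (N + P ≡ H (mod 10), carry-in 0) doesn't pin N yet; pick N=8 and continue. So N=8.
Step 6. [col 2: N + P ≡ H (mod 10)] from column 2 (N=8, H=5, carry-in 0, digits 3,5,6,8,9 already taken and all letters distinct): P must equal 7. So P=7.
Step 7. [col 3: S + H ≡ G (mod 10)] column 3: given H=5, G=6, carry-in 1, and digits 3,5,6,7,8,9 already taken and all letters distinct, S+H≡G (mod 10) forces S=0 ⇒ S=0.
Step 8. [col 4: C + W ≡ K (mod 10)] column 4 reads C+W+carry(0)=K with W=3; with digits 0,3,5,6,7,8,9 already taken and all letters distinct, the only value for C is 1. So C=1.
Step 9. [col 4: C + W ≡ K (mod 10)] column 4: given C=1, W=3, carry-in 0, and digits 0,1,3,5,6,7,8,9 already taken and all letters distinct, C+W≡K (mod 10) forces K=4. So K=4.
Step 10. [col 5: H + U ≡ P (mod 10)] column 5: given H=5, P=7, carry-in 0, and digits 0,1,3,4,5,6,7,8,9 already taken and all letters distinct, H+U≡P (mod 10) forces U=2 ⇒ U=2.

Answer: B=9, C=1, G=6, H=5, K=4, N=8, P=7, S=0, U=2, W=3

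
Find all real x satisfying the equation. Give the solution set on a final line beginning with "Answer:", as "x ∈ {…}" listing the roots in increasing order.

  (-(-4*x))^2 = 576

Step 1. [(-(-4*x))^2 = 576] 576 ≥ 0, LHS is (·)² — take ±√. So sqrt: -(-4*x) = 24 or -24.
Step 2. [-(-4*x) = 24 or -24] LHS negated; negate both sides, so neg: -4*x = -24 or 24.
Step 3. [-4*x = -24 or 24] -4 out front; divide by -4, so div: x = 6 or -6.

Answer: x ∈ {-6, 6}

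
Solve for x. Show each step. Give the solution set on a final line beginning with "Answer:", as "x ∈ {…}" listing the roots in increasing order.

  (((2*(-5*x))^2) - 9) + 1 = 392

Step 1. [(((2*(-5*x))^2) - 9) + 1 = 392] 1 comes off first (subtract 1), so sub: ((2*(-5*x))^2) - 9 = 391.
Step 2. [((2*(-5*x))^2) - 9 = 391] -9 is outermost — add 9 both sides ⇒ sub: (2*(-5*x))^2 = 400.
Step 3. [(2*(-5*x))^2 = 400] LHS squared, RHS 400 ≥ 0: apply √ (±). So sqrt: 2*(-5*x) = 20 or -20.
Step 4. [2*(-5*x) = 20 or -20] 2 out front; divide by 2 ⇒ div: -5*x = 10 or -10.
Step 5. [-5*x = 10 or -10] divide by the outer -5 ⇒ div: x = -2 or 2.

Answer: x ∈ {-2, 2}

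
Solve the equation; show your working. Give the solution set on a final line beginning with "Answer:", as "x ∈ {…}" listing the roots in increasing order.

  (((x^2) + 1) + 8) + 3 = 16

Step 1. [(((x^2) + 1) + 8) + 3 = 16] peel the +3: subtract 3 from each side. So sub: ((x^2) + 1) + 8 = 13.
Step 2. [((x^2) + 1) + 8 = 13] the outer +8 inverts by subtracting 8 ⇒ sub: (x^2) + 1 = 5.
Step 3. [(x^2) + 1 = 5] +1 is outermost — subtract 1 both sides, so sub: x^2 = 4.
Step 4. [x^2 = 4] √ both sides: 4 ≥ 0 gives two branches. So sqrt: x = 2 or -2.

Answer: x ∈ {-2, 2}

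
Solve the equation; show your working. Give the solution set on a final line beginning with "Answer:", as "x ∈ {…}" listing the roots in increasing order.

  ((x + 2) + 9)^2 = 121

Step 1. [((x + 2) + 9)^2 = 121] 121 ≥ 0, LHS is (·)² — take ±√, so sqrt: (x + 2) + 9 = 11 or -11.
Step 2. [(x + 2) + 9 = 11 or -11] +9 is outermost — subtract 9 both sides. So sub: x + 2 = 2 or -20.
Step 3. [x + 2 = 2 or -20] the outer +2 inverts by subtracting 2 ⇒ sub: x = 0 or -22.

Answer: x ∈ {-22, 0}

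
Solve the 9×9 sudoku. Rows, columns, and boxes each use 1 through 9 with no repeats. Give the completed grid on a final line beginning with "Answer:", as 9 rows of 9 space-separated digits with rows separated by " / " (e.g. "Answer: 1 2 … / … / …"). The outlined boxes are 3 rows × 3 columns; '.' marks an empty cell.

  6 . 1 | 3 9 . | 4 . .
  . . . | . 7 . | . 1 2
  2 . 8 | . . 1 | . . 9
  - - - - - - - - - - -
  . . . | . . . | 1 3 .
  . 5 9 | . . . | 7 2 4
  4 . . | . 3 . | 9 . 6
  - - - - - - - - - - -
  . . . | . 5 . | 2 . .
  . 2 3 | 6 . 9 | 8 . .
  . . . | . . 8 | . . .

Step 1. [r1c2∈{7}] r1c2 has the single candidate 7 ⇒ r1c2=7.
Step 2. [r2c4∈{4,5,8}] r2c4 is the only open cell in row 2 admitting 8, so r2c4=8.
Step 3. [r5c4∈{1}] nothing but 1 survives at r5c4 ⇒ r5c4=1.
Step 4. [r3c8∈{5,6,7}] row 3 places 7 nowhere but r3c8. So r3c8=7.
Step 5. [r4c4∈{2,4,5,7,9}] across row 4, 9 lands solely at r4c4 ⇒ r4c4=9.
Step 6. [r5c6∈{6}] r5c6 has the single candidate 6, so r5c6=6.
Step 7. [r2c7∈{3,5,6}] r2c7 is the only open cell in row 2 admitting 6, so r2c7=6.
Step 8. [r3c7∈{3,5}] across box 3, 3 lands solely at r3c7 ⇒ r3c7=3.
Step 9. [r9c7∈{5}] r9c7's peers cover all but 5. So r9c7=5.
Step 10. [r3c2∈{4}] nothing but 4 survives at r3c2 ⇒ r3c2=4.
Step 11. [r2c6∈{4,5}] r2c6 is the only open cell in row 2 admitting 4, so r2c6=4.
Step 12. [r4c5∈{2,4,8}] row 4 places 4 nowhere but r4c5 ⇒ r4c5=4.
Step 13. [r8c1∈{1,5,7}] r8c1 is the only open cell in row 8 admitting 5, so r8c1=5.
Step 14. [r8c9∈{1,7}] in row 8, 7 fits only at r8c9. So r8c9=7.
Step 15. [r1c6∈{2,5}] across row 1, 2 lands solely at r1c6. So r1c6=2.
Step 16. [r6c4∈{2,5,7}] 2 has one home in box 5: r6c4, so r6c4=2.
Step 17. [r6c3∈{7}] r6c3 has the single candidate 7, so r6c3=7.
Step 18. [r4c1∈{8}] nothing but 8 survives at r4c1 ⇒ r4c1=8.
Step 19. [r4c9∈{5}] r4c9's peers cover all but 5, so r4c9=5.
Step 20. [r4c2∈{6}] only 6 remains possible at r4c2. So r4c2=6.
Step 21. [r7c2∈{1,8,9}] across row 7, 8 lands solely at r7c2 ⇒ r7c2=8.
Step 22. [r8c8∈{4}] r8c8's peers cover all but 4 ⇒ r8c8=4.
Step 23. [r2c2∈{3,9}] 3 has one home in col 2: r2c2, so r2c2=3.
Step 24. [r9c2∈{1,9}] 9 has one home in col 2: r9c2. So r9c2=9.
Step 25. [r9c8∈{6}] r9c8 has the single candidate 6 ⇒ r9c8=6.
Step 26. [r9c3∈{4}] only 4 remains possible at r9c3 ⇒ r9c3=4.
Step 27. [r9c4∈{7}] only 7 remains possible at r9c4. So r9c4=7.
Step 28. [r9c1∈{1}] nothing but 1 survives at r9c1 ⇒ r9c1=1.
Step 29. [r1c8∈{5,8}] across row 1, 5 lands solely at r1c8, so r1c8=5.
Step 30. [r7c9∈{1,3}] row 7 places 1 nowhere but r7c9 ⇒ r7c9=1.
Step 31. [r6c6∈{5}] only 5 remains possible at r6c6. So r6c6=5.
Step 32. [r1c9∈{8}] r1c9 is down to just 8. So r1c9=8.
Step 33. [r7c1∈{7}] r7c1 is down to just 7. So r7c1=7.
Step 34. [r2c1∈{9}] r2c1's peers cover all but 9 ⇒ r2c1=9.
Step 35. [r4c3∈{2}] r4c3's peers cover all but 2. So r4c3=2.
Step 36. [r6c8∈{8}] r6c8's peers cover all but 8. So r6c8=8.
Step 37. [r5c5∈{8}] only 8 remains possible at r5c5. So r5c5=8.
Step 38. [r7c6∈{3}] only 3 remains possible at r7c6, so r7c6=3.
Step 39. [r6c2∈{1}] r6c2 is down to just 1, so r6c2=1.
Step 40. [r7c8∈{9}] nothing but 9 survives at r7c8. So r7c8=9.
Step 41. [r4c6∈{7}] r4c6 is down to just 7. So r4c6=7.
Step 42. [r9c5∈{2}] nothing but 2 survives at r9c5, so r9c5=2.
Step 43. [r9c9∈{3}] r9c9 has the single candidate 3 ⇒ r9c9=3.
Step 44. [r3c4∈{5}] only 5 remains possible at r3c4, so r3c4=5.
Step 45. [r7c3∈{6}] r7c3's peers cover all but 6. So r7c3=6.
Step 46. [r3c5∈{6}] r3c5 has the single candidate 6, so r3c5=6.
Step 47. [r5c1∈{3}] r5c1 is down to just 3, so r5c1=3.
Step 48. [r8c5∈{1}] r8c5 is down to just 1, so r8c5=1.
Step 49. [r2c3∈{5}] r2c3 is down to just 5, so r2c3=5.
Step 50. [r7c4∈{4}] only 4 remains possible at r7c4, so r7c4=4.

Answer: 6 7 1 3 9 2 4 5 8 / 9 3 5 8 7 4 6 1 2 / 2 4 8 5 6 1 3 7 9 / 8 6 2 9 4 7 1 3 5 / 3 5 9 1 8 6 7 2 4 / 4 1 7 2 3 5 9 8 6 / 7 8 6 4 5 3 2 9 1 / 5 2 3 6 1 9 8 4 7 / 1 9 4 7 2 8 5 6 3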